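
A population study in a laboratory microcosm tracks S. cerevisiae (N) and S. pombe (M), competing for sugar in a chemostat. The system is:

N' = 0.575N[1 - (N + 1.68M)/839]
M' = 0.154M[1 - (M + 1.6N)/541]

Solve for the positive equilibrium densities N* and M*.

Setting both brackets to zero gives the nullclines N + 1.68M = 839 and 1.6N + M = 541.
Substituting M = 541 - 1.6N into the first: N(1 - 1.68·1.6) = 839 - 1.68·541.
So N* = -69.9/-1.69 = 41.4, and then M* = 541 - 1.6·41.4 = 475.

N* ≈ 41.4, M* ≈ 475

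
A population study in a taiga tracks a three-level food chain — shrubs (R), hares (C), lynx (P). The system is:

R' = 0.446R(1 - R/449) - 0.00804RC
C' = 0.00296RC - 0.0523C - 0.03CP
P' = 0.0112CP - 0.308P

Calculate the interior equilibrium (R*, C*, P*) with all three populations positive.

From dP/dt = 0: 0.0112C* = 0.308, so C* = 27.5.
From dR/dt = 0: 0.446(1 - R*/449) = 0.00804·27.5, giving R* = 449·(1 - 0.496) = 226.
From dC/dt = 0: 0.00296·226 - 0.0523 = 0.03P*, so P* = 0.618/0.03 = 20.6.

R* ≈ 226, C* ≈ 27.5, P* ≈ 20.6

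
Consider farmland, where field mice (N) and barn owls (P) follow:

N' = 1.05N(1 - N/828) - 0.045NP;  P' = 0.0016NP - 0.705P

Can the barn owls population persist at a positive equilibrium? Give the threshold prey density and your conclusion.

Threshold N = 441; K > 441, so yes, the predator persists.

The predator equation gives dP/dt > 0 only when N > 0.705/0.0016 = 441.
Without the predator, N → K = 828. Since 828 > 441, the predator can invade and persist.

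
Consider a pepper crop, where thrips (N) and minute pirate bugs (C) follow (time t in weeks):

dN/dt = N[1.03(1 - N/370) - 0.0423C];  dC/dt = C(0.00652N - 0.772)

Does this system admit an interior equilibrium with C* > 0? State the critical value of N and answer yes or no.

Threshold N = 118; K > 118, so yes, the predator persists.

The predator equation gives dC/dt > 0 only when N > 0.772/0.00652 = 118.
Without the predator, N → K = 370. Since 370 > 118, the predator can invade and persist.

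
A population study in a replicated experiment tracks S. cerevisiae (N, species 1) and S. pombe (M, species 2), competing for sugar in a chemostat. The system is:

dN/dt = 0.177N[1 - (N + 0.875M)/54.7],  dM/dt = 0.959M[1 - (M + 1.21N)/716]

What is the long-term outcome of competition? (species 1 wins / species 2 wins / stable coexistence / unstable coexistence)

species 2 excludes species 1

Compare the nullcline intercepts: K1/α12 = 54.7/0.875 = 62.5 < K2 = 716; K2/α21 = 716/1.21 = 592 > K1 = 54.7.
Since the inequalities point opposite ways, species 2 can invade but species 1 cannot.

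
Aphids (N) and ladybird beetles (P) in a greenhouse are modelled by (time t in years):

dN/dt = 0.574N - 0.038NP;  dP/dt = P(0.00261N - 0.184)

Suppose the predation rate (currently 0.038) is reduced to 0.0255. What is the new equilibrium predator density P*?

At the interior fixed point, setting dN/dt = 0 with N > 0 fixes P* = (prey growth rate)/(NP coefficient) — independent of the other coefficients.
With the change, P* = 0.574/0.0255 = 22.5; it rises from 15.1.

P* ≈ 22.5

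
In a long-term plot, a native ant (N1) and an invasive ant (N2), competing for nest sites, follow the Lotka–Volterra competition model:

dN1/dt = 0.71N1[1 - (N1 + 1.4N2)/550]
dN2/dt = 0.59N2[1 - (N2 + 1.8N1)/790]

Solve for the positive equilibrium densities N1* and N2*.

N1* ≈ 366, N2* ≈ 132

Setting both brackets to zero gives the nullclines N1 + 1.4N2 = 550 and 1.8N1 + N2 = 790.
Substituting N2 = 790 - 1.8N1 into the first: N1(1 - 1.4·1.8) = 550 - 1.4·790.
So N1* = -556/-1.52 = 366, and then N2* = 790 - 1.8·366 = 132.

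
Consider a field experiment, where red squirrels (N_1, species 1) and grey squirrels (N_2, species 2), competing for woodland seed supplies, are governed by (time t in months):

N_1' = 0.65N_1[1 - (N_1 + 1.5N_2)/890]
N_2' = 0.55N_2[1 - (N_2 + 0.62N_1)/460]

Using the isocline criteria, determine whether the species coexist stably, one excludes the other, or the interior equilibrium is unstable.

species 1 excludes species 2

Compare the nullcline intercepts: K1/α12 = 890/1.5 = 593 > K2 = 460; K2/α21 = 460/0.62 = 742 < K1 = 890.
Since the inequalities point opposite ways, species 1 can invade but species 2 cannot.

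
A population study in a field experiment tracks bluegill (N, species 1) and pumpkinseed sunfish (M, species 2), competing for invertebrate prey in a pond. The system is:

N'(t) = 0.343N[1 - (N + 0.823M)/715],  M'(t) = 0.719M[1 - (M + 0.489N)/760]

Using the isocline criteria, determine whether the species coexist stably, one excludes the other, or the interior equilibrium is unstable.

Compare the nullcline intercepts: K1/α12 = 715/0.823 = 869 > K2 = 760; K2/α21 = 760/0.489 = 1550 > K1 = 715.
Since both inequalities hold, each species can invade when rare, so the interior equilibrium is stable.

stable coexistence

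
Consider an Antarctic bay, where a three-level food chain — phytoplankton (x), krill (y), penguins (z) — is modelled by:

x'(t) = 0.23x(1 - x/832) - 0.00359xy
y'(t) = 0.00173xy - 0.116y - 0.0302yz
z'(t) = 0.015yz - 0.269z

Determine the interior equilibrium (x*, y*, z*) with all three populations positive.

From dz/dt = 0: 0.015y* = 0.269, so y* = 17.9.
From dx/dt = 0: 0.23(1 - x*/832) = 0.00359·17.9, giving x* = 832·(1 - 0.28) = 599.
From dy/dt = 0: 0.00173·599 - 0.116 = 0.0302z*, so z* = 0.92/0.0302 = 30.5.

x* ≈ 599, y* ≈ 17.9, z* ≈ 30.5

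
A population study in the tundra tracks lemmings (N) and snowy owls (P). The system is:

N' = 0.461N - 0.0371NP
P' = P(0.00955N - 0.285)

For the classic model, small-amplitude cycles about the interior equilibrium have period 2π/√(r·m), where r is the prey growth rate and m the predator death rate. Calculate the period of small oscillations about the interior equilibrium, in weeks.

Here r = 0.461 and m = 0.285, so r·m = 0.131.
ω = √0.131 = 0.362 per week, hence T = 2π/ω ≈ 17.3 weeks.

T ≈ 17.3 weeks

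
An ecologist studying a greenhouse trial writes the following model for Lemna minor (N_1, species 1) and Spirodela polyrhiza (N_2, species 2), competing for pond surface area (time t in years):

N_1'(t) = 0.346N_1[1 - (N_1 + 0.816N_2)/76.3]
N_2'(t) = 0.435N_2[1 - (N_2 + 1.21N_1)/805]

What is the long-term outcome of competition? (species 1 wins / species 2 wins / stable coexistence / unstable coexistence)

species 2 excludes species 1

Compare the nullcline intercepts: K1/α12 = 76.3/0.816 = 93.5 < K2 = 805; K2/α21 = 805/1.21 = 665 > K1 = 76.3.
Since the inequalities point opposite ways, species 2 can invade but species 1 cannot.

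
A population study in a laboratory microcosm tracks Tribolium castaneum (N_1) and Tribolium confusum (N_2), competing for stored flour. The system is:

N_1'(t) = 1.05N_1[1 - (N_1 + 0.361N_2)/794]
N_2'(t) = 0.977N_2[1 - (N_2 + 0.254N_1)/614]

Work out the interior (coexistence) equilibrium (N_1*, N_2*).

N_1* ≈ 630, N_2* ≈ 454

Setting both brackets to zero gives the nullclines N_1 + 0.361N_2 = 794 and 0.254N_1 + N_2 = 614.
Substituting N_2 = 614 - 0.254N_1 into the first: N_1(1 - 0.361·0.254) = 794 - 0.361·614.
So N_1* = 572/0.908 = 630, and then N_2* = 614 - 0.254·630 = 454.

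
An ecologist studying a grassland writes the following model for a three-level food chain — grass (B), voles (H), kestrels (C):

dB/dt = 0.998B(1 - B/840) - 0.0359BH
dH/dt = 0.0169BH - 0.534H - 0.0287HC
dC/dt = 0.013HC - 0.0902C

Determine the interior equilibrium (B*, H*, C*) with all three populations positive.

B* ≈ 630, H* ≈ 6.94, C* ≈ 353

From dC/dt = 0: 0.013H* = 0.0902, so H* = 6.94.
From dB/dt = 0: 0.998(1 - B*/840) = 0.0359·6.94, giving B* = 840·(1 - 0.25) = 630.
From dH/dt = 0: 0.0169·630 - 0.534 = 0.0287C*, so C* = 10.1/0.0287 = 353.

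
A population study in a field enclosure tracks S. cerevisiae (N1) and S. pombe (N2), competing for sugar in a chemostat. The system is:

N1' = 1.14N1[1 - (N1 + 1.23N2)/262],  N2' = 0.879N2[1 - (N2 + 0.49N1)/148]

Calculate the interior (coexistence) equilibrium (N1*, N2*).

N1* ≈ 201, N2* ≈ 49.4

Setting both brackets to zero gives the nullclines N1 + 1.23N2 = 262 and 0.49N1 + N2 = 148.
Substituting N2 = 148 - 0.49N1 into the first: N1(1 - 1.23·0.49) = 262 - 1.23·148.
So N1* = 80/0.397 = 201, and then N2* = 148 - 0.49·201 = 49.4.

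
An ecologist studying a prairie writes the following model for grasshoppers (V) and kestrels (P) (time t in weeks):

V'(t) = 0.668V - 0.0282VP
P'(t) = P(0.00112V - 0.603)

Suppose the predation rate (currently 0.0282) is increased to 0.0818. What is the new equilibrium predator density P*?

P* ≈ 8.17

At the interior fixed point, setting dV/dt = 0 with V > 0 fixes P* = (prey growth rate)/(VP coefficient) — independent of the other coefficients.
With the change, P* = 0.668/0.0818 = 8.17; it falls from 23.7.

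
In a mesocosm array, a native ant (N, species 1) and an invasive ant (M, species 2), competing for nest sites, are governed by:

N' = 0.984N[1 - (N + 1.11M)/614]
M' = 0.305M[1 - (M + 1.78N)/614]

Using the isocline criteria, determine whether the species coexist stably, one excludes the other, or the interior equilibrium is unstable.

Compare the nullcline intercepts: K1/α12 = 614/1.11 = 553 < K2 = 614; K2/α21 = 614/1.78 = 345 < K1 = 614.
Since both are reversed, neither can invade when rare; the interior point is a saddle.

unstable coexistence (outcome depends on initial conditions)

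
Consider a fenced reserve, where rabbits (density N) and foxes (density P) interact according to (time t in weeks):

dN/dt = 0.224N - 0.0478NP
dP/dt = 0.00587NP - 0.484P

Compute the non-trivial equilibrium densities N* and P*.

N* ≈ 82.5, P* ≈ 4.69

Set dP/dt = 0 with P > 0: 0.00587N - 0.484 = 0, so N* = 0.484/0.00587 = 82.5.
Set dN/dt = 0 with N > 0: 0.224 - 0.0478P = 0, so P* = 0.224/0.0478 = 4.69.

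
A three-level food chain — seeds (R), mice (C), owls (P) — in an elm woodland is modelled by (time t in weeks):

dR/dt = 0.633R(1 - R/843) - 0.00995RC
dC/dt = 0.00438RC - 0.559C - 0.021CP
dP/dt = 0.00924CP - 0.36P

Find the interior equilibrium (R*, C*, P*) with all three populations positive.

From dP/dt = 0: 0.00924C* = 0.36, so C* = 39.
From dR/dt = 0: 0.633(1 - R*/843) = 0.00995·39, giving R* = 843·(1 - 0.612) = 327.
From dC/dt = 0: 0.00438·327 - 0.559 = 0.021P*, so P* = 0.872/0.021 = 41.5.

R* ≈ 327, C* ≈ 39, P* ≈ 41.5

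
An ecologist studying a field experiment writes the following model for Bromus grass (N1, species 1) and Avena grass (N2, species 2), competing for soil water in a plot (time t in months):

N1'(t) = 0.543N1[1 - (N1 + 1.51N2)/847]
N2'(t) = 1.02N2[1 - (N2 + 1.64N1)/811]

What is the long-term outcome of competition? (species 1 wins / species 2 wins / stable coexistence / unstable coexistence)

Compare the nullcline intercepts: K1/α12 = 847/1.51 = 561 < K2 = 811; K2/α21 = 811/1.64 = 495 < K1 = 847.
Since both are reversed, neither can invade when rare; the interior point is a saddle.

unstable coexistence (outcome depends on initial conditions)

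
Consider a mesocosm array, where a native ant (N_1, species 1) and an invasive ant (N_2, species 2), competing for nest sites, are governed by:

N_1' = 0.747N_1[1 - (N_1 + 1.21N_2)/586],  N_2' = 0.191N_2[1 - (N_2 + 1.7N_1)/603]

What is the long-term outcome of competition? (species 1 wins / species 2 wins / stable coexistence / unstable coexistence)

unstable coexistence (outcome depends on initial conditions)

Compare the nullcline intercepts: K1/α12 = 586/1.21 = 484 < K2 = 603; K2/α21 = 603/1.7 = 355 < K1 = 586.
Since both are reversed, neither can invade when rare; the interior point is a saddle.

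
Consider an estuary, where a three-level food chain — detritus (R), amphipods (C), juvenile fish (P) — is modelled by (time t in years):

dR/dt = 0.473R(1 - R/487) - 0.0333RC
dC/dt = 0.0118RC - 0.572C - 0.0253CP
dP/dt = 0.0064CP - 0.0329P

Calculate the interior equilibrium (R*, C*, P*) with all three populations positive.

From dP/dt = 0: 0.0064C* = 0.0329, so C* = 5.14.
From dR/dt = 0: 0.473(1 - R*/487) = 0.0333·5.14, giving R* = 487·(1 - 0.362) = 311.
From dC/dt = 0: 0.0118·311 - 0.572 = 0.0253P*, so P* = 3.09/0.0253 = 122.

R* ≈ 311, C* ≈ 5.14, P* ≈ 122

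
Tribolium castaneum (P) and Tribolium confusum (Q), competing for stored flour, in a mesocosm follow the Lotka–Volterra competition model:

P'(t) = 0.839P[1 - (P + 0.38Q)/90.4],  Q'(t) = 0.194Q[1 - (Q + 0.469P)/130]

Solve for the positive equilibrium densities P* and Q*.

Setting both brackets to zero gives the nullclines P + 0.38Q = 90.4 and 0.469P + Q = 130.
Substituting Q = 130 - 0.469P into the first: P(1 - 0.38·0.469) = 90.4 - 0.38·130.
So P* = 41/0.822 = 49.9, and then Q* = 130 - 0.469·49.9 = 107.

P* ≈ 49.9, Q* ≈ 107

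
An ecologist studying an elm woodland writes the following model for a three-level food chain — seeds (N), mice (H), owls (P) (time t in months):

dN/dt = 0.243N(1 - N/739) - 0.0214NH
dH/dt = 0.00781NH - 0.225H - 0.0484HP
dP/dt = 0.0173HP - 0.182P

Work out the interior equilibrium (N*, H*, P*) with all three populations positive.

From dP/dt = 0: 0.0173H* = 0.182, so H* = 10.5.
From dN/dt = 0: 0.243(1 - N*/739) = 0.0214·10.5, giving N* = 739·(1 - 0.926) = 54.3.
From dH/dt = 0: 0.00781·54.3 - 0.225 = 0.0484P*, so P* = 0.199/0.0484 = 4.12.

N* ≈ 54.3, H* ≈ 10.5, P* ≈ 4.12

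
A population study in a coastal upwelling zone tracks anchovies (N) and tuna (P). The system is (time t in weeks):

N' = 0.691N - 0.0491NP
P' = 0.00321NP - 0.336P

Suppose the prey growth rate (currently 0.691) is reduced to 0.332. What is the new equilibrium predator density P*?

At the interior fixed point, setting dN/dt = 0 with N > 0 fixes P* = (prey growth rate)/(NP coefficient) — independent of the other coefficients.
With the change, P* = 0.332/0.0491 = 6.76; it falls from 14.1.

P* ≈ 6.76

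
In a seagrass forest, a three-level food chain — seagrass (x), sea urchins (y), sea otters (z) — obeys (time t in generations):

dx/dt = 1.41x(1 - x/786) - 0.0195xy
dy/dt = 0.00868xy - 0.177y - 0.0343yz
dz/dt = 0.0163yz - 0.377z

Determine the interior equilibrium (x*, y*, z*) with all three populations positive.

From dz/dt = 0: 0.0163y* = 0.377, so y* = 23.1.
From dx/dt = 0: 1.41(1 - x*/786) = 0.0195·23.1, giving x* = 786·(1 - 0.32) = 535.
From dy/dt = 0: 0.00868·535 - 0.177 = 0.0343z*, so z* = 4.46/0.0343 = 130.

x* ≈ 535, y* ≈ 23.1, z* ≈ 130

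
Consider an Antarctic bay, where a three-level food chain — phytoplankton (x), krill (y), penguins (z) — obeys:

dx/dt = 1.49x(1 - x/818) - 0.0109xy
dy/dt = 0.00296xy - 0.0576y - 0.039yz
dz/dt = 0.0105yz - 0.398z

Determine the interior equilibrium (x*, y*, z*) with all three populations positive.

From dz/dt = 0: 0.0105y* = 0.398, so y* = 37.9.
From dx/dt = 0: 1.49(1 - x*/818) = 0.0109·37.9, giving x* = 818·(1 - 0.277) = 591.
From dy/dt = 0: 0.00296·591 - 0.0576 = 0.039z*, so z* = 1.69/0.039 = 43.4.

x* ≈ 591, y* ≈ 37.9, z* ≈ 43.4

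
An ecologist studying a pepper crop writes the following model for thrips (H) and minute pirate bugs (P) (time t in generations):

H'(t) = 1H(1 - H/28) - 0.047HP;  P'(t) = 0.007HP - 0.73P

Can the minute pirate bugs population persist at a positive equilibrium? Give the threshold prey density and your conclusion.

The predator equation gives dP/dt > 0 only when H > 0.73/0.007 = 104.
Without the predator, H → K = 28. Since 28 < 104, the predator cannot invade.

Threshold H = 104; K < 104, so no, the predator goes extinct.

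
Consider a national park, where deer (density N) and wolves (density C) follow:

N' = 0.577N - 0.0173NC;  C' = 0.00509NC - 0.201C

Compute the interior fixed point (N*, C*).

N* ≈ 39.5, C* ≈ 33.4

Set dC/dt = 0 with C > 0: 0.00509N - 0.201 = 0, so N* = 0.201/0.00509 = 39.5.
Set dN/dt = 0 with N > 0: 0.577 - 0.0173C = 0, so C* = 0.577/0.0173 = 33.4.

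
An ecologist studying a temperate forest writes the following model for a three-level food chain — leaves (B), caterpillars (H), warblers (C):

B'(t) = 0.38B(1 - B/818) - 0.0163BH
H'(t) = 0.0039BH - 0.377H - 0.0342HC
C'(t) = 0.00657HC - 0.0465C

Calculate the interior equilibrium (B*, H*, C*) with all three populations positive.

B* ≈ 570, H* ≈ 7.08, C* ≈ 53.9

From dC/dt = 0: 0.00657H* = 0.0465, so H* = 7.08.
From dB/dt = 0: 0.38(1 - B*/818) = 0.0163·7.08, giving B* = 818·(1 - 0.304) = 570.
From dH/dt = 0: 0.0039·570 - 0.377 = 0.0342C*, so C* = 1.84/0.0342 = 53.9.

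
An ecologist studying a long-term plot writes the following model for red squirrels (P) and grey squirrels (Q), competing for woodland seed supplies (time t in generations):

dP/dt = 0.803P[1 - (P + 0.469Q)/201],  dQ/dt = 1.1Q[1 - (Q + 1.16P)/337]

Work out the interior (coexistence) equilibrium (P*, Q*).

Setting both brackets to zero gives the nullclines P + 0.469Q = 201 and 1.16P + Q = 337.
Substituting Q = 337 - 1.16P into the first: P(1 - 0.469·1.16) = 201 - 0.469·337.
So P* = 42.9/0.456 = 94.2, and then Q* = 337 - 1.16·94.2 = 228.

P* ≈ 94.2, Q* ≈ 228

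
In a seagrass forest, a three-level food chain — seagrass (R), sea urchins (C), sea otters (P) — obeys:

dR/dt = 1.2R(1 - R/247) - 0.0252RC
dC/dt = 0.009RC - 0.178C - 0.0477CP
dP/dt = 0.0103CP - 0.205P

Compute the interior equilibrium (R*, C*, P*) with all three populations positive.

R* ≈ 144, C* ≈ 19.9, P* ≈ 23.4

From dP/dt = 0: 0.0103C* = 0.205, so C* = 19.9.
From dR/dt = 0: 1.2(1 - R*/247) = 0.0252·19.9, giving R* = 247·(1 - 0.418) = 144.
From dC/dt = 0: 0.009·144 - 0.178 = 0.0477P*, so P* = 1.12/0.0477 = 23.4.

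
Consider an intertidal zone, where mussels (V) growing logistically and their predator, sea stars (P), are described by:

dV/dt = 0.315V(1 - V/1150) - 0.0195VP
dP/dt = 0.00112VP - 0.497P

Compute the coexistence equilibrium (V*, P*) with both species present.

V* ≈ 444, P* ≈ 9.92

From dP/dt = 0 with P > 0: 0.00112V* = 0.497, so V* = 444.
Substitute into dV/dt = 0: 0.315(1 - 444/1150) = 0.0195P*.
The bracket is 0.614, giving P* = 0.193/0.0195 = 9.92.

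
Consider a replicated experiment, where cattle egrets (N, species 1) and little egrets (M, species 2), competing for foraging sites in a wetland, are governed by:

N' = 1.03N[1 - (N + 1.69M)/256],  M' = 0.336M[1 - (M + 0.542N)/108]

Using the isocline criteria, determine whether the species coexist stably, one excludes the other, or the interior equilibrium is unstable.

Compare the nullcline intercepts: K1/α12 = 256/1.69 = 151 > K2 = 108; K2/α21 = 108/0.542 = 199 < K1 = 256.
Since the inequalities point opposite ways, species 1 can invade but species 2 cannot.

species 1 excludes species 2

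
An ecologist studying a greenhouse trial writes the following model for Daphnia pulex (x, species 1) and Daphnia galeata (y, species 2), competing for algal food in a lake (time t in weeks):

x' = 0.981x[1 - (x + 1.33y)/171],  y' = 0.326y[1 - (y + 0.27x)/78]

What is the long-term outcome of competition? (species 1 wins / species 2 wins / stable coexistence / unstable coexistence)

Compare the nullcline intercepts: K1/α12 = 171/1.33 = 129 > K2 = 78; K2/α21 = 78/0.27 = 289 > K1 = 171.
Since both inequalities hold, each species can invade when rare, so the interior equilibrium is stable.

stable coexistence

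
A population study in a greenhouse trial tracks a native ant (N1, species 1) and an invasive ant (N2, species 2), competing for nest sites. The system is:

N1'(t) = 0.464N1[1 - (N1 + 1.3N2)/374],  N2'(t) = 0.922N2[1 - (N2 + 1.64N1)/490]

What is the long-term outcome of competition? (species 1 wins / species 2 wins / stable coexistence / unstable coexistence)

Compare the nullcline intercepts: K1/α12 = 374/1.3 = 288 < K2 = 490; K2/α21 = 490/1.64 = 299 < K1 = 374.
Since both are reversed, neither can invade when rare; the interior point is a saddle.

unstable coexistence (outcome depends on initial conditions)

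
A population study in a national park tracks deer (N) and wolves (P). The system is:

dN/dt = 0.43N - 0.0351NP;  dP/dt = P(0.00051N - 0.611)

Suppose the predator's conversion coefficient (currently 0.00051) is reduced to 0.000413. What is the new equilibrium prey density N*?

At the interior fixed point, setting dP/dt = 0 with P > 0 fixes N* = (predator death rate)/(NP coefficient) — independent of the other coefficients.
With the change, N* = 0.611/0.000413 = 1480; it rises from 1200.

N* ≈ 1480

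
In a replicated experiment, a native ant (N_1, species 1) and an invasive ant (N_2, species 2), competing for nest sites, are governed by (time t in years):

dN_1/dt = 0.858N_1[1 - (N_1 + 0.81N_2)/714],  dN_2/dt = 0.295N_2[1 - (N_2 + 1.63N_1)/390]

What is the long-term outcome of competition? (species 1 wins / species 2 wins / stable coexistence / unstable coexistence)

Compare the nullcline intercepts: K1/α12 = 714/0.81 = 881 > K2 = 390; K2/α21 = 390/1.63 = 239 < K1 = 714.
Since the inequalities point opposite ways, species 1 can invade but species 2 cannot.

species 1 excludes species 2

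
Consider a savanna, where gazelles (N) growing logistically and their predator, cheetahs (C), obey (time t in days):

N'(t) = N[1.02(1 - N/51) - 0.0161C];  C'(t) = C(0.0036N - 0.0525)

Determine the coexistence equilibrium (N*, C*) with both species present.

N* ≈ 14.6, C* ≈ 45.2

From dC/dt = 0 with C > 0: 0.0036N* = 0.0525, so N* = 14.6.
Substitute into dN/dt = 0: 1.02(1 - 14.6/51) = 0.0161C*.
The bracket is 0.714, giving C* = 0.728/0.0161 = 45.2.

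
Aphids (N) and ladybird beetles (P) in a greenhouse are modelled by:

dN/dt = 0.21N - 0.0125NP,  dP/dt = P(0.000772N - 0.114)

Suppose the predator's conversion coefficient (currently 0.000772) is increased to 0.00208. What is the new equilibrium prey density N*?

At the interior fixed point, setting dP/dt = 0 with P > 0 fixes N* = (predator death rate)/(NP coefficient) — independent of the other coefficients.
With the change, N* = 0.114/0.00208 = 54.8; it falls from 148.

N* ≈ 54.8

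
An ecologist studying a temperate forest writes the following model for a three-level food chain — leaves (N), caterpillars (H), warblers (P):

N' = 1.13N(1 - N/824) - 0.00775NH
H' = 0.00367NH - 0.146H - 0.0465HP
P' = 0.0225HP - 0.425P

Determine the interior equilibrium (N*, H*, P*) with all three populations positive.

From dP/dt = 0: 0.0225H* = 0.425, so H* = 18.9.
From dN/dt = 0: 1.13(1 - N*/824) = 0.00775·18.9, giving N* = 824·(1 - 0.13) = 717.
From dH/dt = 0: 0.00367·717 - 0.146 = 0.0465P*, so P* = 2.49/0.0465 = 53.5.

N* ≈ 717, H* ≈ 18.9, P* ≈ 53.5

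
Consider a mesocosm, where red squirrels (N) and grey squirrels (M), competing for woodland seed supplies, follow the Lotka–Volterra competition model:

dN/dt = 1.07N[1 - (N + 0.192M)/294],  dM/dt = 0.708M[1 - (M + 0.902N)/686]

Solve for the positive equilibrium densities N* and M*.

N* ≈ 196, M* ≈ 509

Setting both brackets to zero gives the nullclines N + 0.192M = 294 and 0.902N + M = 686.
Substituting M = 686 - 0.902N into the first: N(1 - 0.192·0.902) = 294 - 0.192·686.
So N* = 162/0.827 = 196, and then M* = 686 - 0.902·196 = 509.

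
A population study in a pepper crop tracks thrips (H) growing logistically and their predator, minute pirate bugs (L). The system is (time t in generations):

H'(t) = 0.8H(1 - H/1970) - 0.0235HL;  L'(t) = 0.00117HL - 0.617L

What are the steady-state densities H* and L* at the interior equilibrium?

H* ≈ 527, L* ≈ 24.9

From dL/dt = 0 with L > 0: 0.00117H* = 0.617, so H* = 527.
Substitute into dH/dt = 0: 0.8(1 - 527/1970) = 0.0235L*.
The bracket is 0.732, giving L* = 0.586/0.0235 = 24.9.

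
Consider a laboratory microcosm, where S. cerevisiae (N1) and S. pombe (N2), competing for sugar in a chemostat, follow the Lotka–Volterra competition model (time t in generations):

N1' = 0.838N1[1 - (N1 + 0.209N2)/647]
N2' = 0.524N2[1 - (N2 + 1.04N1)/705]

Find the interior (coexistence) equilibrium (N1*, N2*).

N1* ≈ 638, N2* ≈ 41

Setting both brackets to zero gives the nullclines N1 + 0.209N2 = 647 and 1.04N1 + N2 = 705.
Substituting N2 = 705 - 1.04N1 into the first: N1(1 - 0.209·1.04) = 647 - 0.209·705.
So N1* = 500/0.783 = 638, and then N2* = 705 - 1.04·638 = 41.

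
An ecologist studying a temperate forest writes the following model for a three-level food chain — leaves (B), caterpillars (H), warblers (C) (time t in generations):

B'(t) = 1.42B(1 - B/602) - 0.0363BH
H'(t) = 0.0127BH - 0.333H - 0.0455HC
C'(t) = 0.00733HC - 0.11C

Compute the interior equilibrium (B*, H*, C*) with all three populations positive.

From dC/dt = 0: 0.00733H* = 0.11, so H* = 15.
From dB/dt = 0: 1.42(1 - B*/602) = 0.0363·15, giving B* = 602·(1 - 0.384) = 371.
From dH/dt = 0: 0.0127·371 - 0.333 = 0.0455C*, so C* = 4.38/0.0455 = 96.3.

B* ≈ 371, H* ≈ 15, C* ≈ 96.3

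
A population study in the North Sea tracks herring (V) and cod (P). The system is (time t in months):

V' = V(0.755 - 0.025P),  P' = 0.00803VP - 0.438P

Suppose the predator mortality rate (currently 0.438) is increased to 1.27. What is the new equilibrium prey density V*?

At the interior fixed point, setting dP/dt = 0 with P > 0 fixes V* = (predator death rate)/(VP coefficient) — independent of the other coefficients.
With the change, V* = 1.27/0.00803 = 158; it rises from 54.5.

V* ≈ 158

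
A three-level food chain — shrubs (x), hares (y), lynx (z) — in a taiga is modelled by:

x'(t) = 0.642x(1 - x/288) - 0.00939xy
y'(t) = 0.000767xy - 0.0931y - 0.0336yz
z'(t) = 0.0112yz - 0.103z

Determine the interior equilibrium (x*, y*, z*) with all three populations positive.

From dz/dt = 0: 0.0112y* = 0.103, so y* = 9.2.
From dx/dt = 0: 0.642(1 - x*/288) = 0.00939·9.2, giving x* = 288·(1 - 0.135) = 249.
From dy/dt = 0: 0.000767·249 - 0.0931 = 0.0336z*, so z* = 0.0981/0.0336 = 2.92.

x* ≈ 249, y* ≈ 9.2, z* ≈ 2.92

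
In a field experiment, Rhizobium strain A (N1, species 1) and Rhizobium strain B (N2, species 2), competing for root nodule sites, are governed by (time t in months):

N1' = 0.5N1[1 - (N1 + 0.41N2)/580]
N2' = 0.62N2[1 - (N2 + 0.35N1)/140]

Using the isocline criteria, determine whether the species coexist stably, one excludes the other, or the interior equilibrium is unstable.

species 1 excludes species 2

Compare the nullcline intercepts: K1/α12 = 580/0.41 = 1410 > K2 = 140; K2/α21 = 140/0.35 = 400 < K1 = 580.
Since the inequalities point opposite ways, species 1 can invade but species 2 cannot.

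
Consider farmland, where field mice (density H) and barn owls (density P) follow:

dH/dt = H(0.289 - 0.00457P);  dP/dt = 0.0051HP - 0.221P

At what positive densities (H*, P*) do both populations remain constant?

Set dP/dt = 0 with P > 0: 0.0051H - 0.221 = 0, so H* = 0.221/0.0051 = 43.3.
Set dH/dt = 0 with H > 0: 0.289 - 0.00457P = 0, so P* = 0.289/0.00457 = 63.2.

H* ≈ 43.3, P* ≈ 63.2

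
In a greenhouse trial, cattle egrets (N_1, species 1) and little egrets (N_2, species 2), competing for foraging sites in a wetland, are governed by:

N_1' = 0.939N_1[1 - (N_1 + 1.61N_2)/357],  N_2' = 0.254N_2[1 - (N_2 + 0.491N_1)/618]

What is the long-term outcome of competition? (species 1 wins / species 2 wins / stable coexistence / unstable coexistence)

species 2 excludes species 1

Compare the nullcline intercepts: K1/α12 = 357/1.61 = 222 < K2 = 618; K2/α21 = 618/0.491 = 1260 > K1 = 357.
Since the inequalities point opposite ways, species 2 can invade but species 1 cannot.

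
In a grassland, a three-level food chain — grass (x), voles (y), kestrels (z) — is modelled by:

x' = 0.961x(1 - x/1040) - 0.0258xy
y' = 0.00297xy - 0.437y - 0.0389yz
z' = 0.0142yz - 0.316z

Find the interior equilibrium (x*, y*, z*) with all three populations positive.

x* ≈ 419, y* ≈ 22.3, z* ≈ 20.7

From dz/dt = 0: 0.0142y* = 0.316, so y* = 22.3.
From dx/dt = 0: 0.961(1 - x*/1040) = 0.0258·22.3, giving x* = 1040·(1 - 0.597) = 419.
From dy/dt = 0: 0.00297·419 - 0.437 = 0.0389z*, so z* = 0.806/0.0389 = 20.7.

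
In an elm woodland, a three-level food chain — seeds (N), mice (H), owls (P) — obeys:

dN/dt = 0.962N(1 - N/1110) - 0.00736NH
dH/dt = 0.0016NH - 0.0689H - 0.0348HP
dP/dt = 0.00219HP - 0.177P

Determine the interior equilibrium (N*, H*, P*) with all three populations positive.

N* ≈ 424, H* ≈ 80.8, P* ≈ 17.5

From dP/dt = 0: 0.00219H* = 0.177, so H* = 80.8.
From dN/dt = 0: 0.962(1 - N*/1110) = 0.00736·80.8, giving N* = 1110·(1 - 0.618) = 424.
From dH/dt = 0: 0.0016·424 - 0.0689 = 0.0348P*, so P* = 0.609/0.0348 = 17.5.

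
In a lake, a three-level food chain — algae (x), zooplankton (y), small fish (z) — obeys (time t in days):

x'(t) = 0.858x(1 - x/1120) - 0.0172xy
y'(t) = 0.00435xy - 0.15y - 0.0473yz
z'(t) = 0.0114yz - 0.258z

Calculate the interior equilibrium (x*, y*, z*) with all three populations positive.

x* ≈ 612, y* ≈ 22.6, z* ≈ 53.1

From dz/dt = 0: 0.0114y* = 0.258, so y* = 22.6.
From dx/dt = 0: 0.858(1 - x*/1120) = 0.0172·22.6, giving x* = 1120·(1 - 0.454) = 612.
From dy/dt = 0: 0.00435·612 - 0.15 = 0.0473z*, so z* = 2.51/0.0473 = 53.1.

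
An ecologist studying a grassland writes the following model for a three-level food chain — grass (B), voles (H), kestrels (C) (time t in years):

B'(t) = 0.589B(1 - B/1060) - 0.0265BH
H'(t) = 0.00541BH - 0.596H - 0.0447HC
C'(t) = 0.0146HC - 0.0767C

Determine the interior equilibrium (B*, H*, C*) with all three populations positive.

B* ≈ 809, H* ≈ 5.25, C* ≈ 84.6

From dC/dt = 0: 0.0146H* = 0.0767, so H* = 5.25.
From dB/dt = 0: 0.589(1 - B*/1060) = 0.0265·5.25, giving B* = 1060·(1 - 0.236) = 809.
From dH/dt = 0: 0.00541·809 - 0.596 = 0.0447C*, so C* = 3.78/0.0447 = 84.6.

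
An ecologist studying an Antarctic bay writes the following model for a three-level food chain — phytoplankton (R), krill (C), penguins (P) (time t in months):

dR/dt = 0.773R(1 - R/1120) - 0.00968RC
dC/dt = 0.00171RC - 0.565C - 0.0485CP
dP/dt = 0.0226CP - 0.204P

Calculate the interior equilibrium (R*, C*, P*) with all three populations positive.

R* ≈ 993, C* ≈ 9.03, P* ≈ 23.4

From dP/dt = 0: 0.0226C* = 0.204, so C* = 9.03.
From dR/dt = 0: 0.773(1 - R*/1120) = 0.00968·9.03, giving R* = 1120·(1 - 0.113) = 993.
From dC/dt = 0: 0.00171·993 - 0.565 = 0.0485P*, so P* = 1.13/0.0485 = 23.4.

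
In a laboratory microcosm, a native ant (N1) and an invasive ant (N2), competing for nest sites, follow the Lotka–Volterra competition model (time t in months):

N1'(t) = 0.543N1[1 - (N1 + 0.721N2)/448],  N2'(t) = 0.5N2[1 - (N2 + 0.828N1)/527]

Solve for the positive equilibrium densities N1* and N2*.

Setting both brackets to zero gives the nullclines N1 + 0.721N2 = 448 and 0.828N1 + N2 = 527.
Substituting N2 = 527 - 0.828N1 into the first: N1(1 - 0.721·0.828) = 448 - 0.721·527.
So N1* = 68/0.403 = 169, and then N2* = 527 - 0.828·169 = 387.

N1* ≈ 169, N2* ≈ 387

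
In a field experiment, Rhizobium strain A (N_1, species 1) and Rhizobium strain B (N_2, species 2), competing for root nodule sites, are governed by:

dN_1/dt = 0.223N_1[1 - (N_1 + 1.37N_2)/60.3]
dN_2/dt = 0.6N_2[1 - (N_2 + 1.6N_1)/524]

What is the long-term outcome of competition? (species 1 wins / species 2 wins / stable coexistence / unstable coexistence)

species 2 excludes species 1

Compare the nullcline intercepts: K1/α12 = 60.3/1.37 = 44 < K2 = 524; K2/α21 = 524/1.6 = 328 > K1 = 60.3.
Since the inequalities point opposite ways, species 2 can invade but species 1 cannot.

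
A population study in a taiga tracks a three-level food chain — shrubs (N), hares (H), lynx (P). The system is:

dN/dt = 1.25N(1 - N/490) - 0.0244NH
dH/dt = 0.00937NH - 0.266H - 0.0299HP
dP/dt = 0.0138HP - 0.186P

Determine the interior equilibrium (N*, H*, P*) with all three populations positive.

N* ≈ 361, H* ≈ 13.5, P* ≈ 104

From dP/dt = 0: 0.0138H* = 0.186, so H* = 13.5.
From dN/dt = 0: 1.25(1 - N*/490) = 0.0244·13.5, giving N* = 490·(1 - 0.263) = 361.
From dH/dt = 0: 0.00937·361 - 0.266 = 0.0299P*, so P* = 3.12/0.0299 = 104.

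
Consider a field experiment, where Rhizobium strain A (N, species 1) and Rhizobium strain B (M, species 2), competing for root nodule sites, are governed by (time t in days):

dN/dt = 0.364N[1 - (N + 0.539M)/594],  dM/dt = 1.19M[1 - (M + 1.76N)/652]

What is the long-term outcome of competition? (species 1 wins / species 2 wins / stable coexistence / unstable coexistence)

Compare the nullcline intercepts: K1/α12 = 594/0.539 = 1100 > K2 = 652; K2/α21 = 652/1.76 = 370 < K1 = 594.
Since the inequalities point opposite ways, species 1 can invade but species 2 cannot.

species 1 excludes species 2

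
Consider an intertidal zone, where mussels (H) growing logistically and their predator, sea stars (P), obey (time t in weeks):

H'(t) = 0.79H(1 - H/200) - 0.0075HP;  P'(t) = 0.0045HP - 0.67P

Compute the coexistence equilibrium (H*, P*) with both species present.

From dP/dt = 0 with P > 0: 0.0045H* = 0.67, so H* = 149.
Substitute into dH/dt = 0: 0.79(1 - 149/200) = 0.0075P*.
The bracket is 0.256, giving P* = 0.202/0.0075 = 26.9.

H* ≈ 149, P* ≈ 26.9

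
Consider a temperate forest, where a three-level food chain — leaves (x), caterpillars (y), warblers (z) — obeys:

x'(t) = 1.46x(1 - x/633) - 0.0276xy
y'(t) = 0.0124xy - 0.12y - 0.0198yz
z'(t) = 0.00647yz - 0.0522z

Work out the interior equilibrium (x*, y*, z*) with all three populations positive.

x* ≈ 536, y* ≈ 8.07, z* ≈ 330

From dz/dt = 0: 0.00647y* = 0.0522, so y* = 8.07.
From dx/dt = 0: 1.46(1 - x*/633) = 0.0276·8.07, giving x* = 633·(1 - 0.153) = 536.
From dy/dt = 0: 0.0124·536 - 0.12 = 0.0198z*, so z* = 6.53/0.0198 = 330.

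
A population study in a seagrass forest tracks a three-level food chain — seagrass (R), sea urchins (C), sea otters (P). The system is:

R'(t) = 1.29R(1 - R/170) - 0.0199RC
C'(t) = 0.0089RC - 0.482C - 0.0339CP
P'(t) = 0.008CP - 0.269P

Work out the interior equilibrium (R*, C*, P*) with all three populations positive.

From dP/dt = 0: 0.008C* = 0.269, so C* = 33.6.
From dR/dt = 0: 1.29(1 - R*/170) = 0.0199·33.6, giving R* = 170·(1 - 0.519) = 81.8.
From dC/dt = 0: 0.0089·81.8 - 0.482 = 0.0339P*, so P* = 0.246/0.0339 = 7.26.

R* ≈ 81.8, C* ≈ 33.6, P* ≈ 7.26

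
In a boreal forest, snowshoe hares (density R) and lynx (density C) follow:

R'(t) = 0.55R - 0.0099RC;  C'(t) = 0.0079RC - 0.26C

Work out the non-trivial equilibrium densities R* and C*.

R* ≈ 32.9, C* ≈ 55.6

Set dC/dt = 0 with C > 0: 0.0079R - 0.26 = 0, so R* = 0.26/0.0079 = 32.9.
Set dR/dt = 0 with R > 0: 0.55 - 0.0099C = 0, so C* = 0.55/0.0099 = 55.6.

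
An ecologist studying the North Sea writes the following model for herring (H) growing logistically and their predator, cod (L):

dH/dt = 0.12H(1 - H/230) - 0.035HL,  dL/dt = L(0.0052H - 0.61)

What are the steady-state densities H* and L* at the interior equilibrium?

H* ≈ 117, L* ≈ 1.68

From dL/dt = 0 with L > 0: 0.0052H* = 0.61, so H* = 117.
Substitute into dH/dt = 0: 0.12(1 - 117/230) = 0.035L*.
The bracket is 0.49, giving L* = 0.0588/0.035 = 1.68.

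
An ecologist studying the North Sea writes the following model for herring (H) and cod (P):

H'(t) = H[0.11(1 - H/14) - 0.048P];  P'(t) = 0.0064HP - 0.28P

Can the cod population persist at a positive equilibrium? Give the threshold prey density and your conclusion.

The predator equation gives dP/dt > 0 only when H > 0.28/0.0064 = 43.8.
Without the predator, H → K = 14. Since 14 < 43.8, the predator cannot invade.

Threshold H = 43.8; K < 43.8, so no, the predator goes extinct.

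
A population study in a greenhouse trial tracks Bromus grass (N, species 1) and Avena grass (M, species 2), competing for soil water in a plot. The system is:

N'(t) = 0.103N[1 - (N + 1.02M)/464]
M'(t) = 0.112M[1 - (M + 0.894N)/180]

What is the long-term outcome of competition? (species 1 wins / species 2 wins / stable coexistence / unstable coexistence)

Compare the nullcline intercepts: K1/α12 = 464/1.02 = 455 > K2 = 180; K2/α21 = 180/0.894 = 201 < K1 = 464.
Since the inequalities point opposite ways, species 1 can invade but species 2 cannot.

species 1 excludes species 2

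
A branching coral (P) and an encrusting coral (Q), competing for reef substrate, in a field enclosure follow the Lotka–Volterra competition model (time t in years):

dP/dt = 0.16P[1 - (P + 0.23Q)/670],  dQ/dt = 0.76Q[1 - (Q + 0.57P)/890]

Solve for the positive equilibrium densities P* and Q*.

P* ≈ 536, Q* ≈ 585

Setting both brackets to zero gives the nullclines P + 0.23Q = 670 and 0.57P + Q = 890.
Substituting Q = 890 - 0.57P into the first: P(1 - 0.23·0.57) = 670 - 0.23·890.
So P* = 465/0.869 = 536, and then Q* = 890 - 0.57·536 = 585.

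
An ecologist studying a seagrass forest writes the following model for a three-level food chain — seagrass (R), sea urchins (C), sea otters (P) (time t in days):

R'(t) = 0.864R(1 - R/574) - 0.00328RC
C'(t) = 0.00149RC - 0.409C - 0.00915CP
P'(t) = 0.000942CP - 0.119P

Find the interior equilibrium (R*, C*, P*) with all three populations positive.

From dP/dt = 0: 0.000942C* = 0.119, so C* = 126.
From dR/dt = 0: 0.864(1 - R*/574) = 0.00328·126, giving R* = 574·(1 - 0.48) = 299.
From dC/dt = 0: 0.00149·299 - 0.409 = 0.00915P*, so P* = 0.0361/0.00915 = 3.95.

R* ≈ 299, C* ≈ 126, P* ≈ 3.95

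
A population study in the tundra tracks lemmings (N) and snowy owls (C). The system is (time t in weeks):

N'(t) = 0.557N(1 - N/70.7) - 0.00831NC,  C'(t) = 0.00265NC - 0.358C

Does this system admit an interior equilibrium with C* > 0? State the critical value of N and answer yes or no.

The predator equation gives dC/dt > 0 only when N > 0.358/0.00265 = 135.
Without the predator, N → K = 70.7. Since 70.7 < 135, the predator cannot invade.

Threshold N = 135; K < 135, so no, the predator goes extinct.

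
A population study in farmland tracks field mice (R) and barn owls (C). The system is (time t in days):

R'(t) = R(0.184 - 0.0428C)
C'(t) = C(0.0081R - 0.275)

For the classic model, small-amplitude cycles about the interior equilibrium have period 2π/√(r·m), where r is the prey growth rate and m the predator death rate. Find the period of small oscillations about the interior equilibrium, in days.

T ≈ 27.9 days

Here r = 0.184 and m = 0.275, so r·m = 0.0506.
ω = √0.0506 = 0.225 per day, hence T = 2π/ω ≈ 27.9 days.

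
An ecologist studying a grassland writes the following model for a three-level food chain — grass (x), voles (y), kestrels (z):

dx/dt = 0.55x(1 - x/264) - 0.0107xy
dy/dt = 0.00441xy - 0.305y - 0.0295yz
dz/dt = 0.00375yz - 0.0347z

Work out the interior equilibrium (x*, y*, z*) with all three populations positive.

From dz/dt = 0: 0.00375y* = 0.0347, so y* = 9.25.
From dx/dt = 0: 0.55(1 - x*/264) = 0.0107·9.25, giving x* = 264·(1 - 0.18) = 216.
From dy/dt = 0: 0.00441·216 - 0.305 = 0.0295z*, so z* = 0.65/0.0295 = 22.

x* ≈ 216, y* ≈ 9.25, z* ≈ 22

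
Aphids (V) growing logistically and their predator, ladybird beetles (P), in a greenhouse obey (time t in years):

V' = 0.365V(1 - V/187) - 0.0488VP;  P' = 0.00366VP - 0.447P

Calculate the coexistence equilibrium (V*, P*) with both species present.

V* ≈ 122, P* ≈ 2.59

From dP/dt = 0 with P > 0: 0.00366V* = 0.447, so V* = 122.
Substitute into dV/dt = 0: 0.365(1 - 122/187) = 0.0488P*.
The bracket is 0.347, giving P* = 0.127/0.0488 = 2.59.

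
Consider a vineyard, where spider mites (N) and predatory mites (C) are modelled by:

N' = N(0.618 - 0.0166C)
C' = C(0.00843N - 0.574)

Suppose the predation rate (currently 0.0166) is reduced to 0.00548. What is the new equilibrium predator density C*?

C* ≈ 113

At the interior fixed point, setting dN/dt = 0 with N > 0 fixes C* = (prey growth rate)/(NC coefficient) — independent of the other coefficients.
With the change, C* = 0.618/0.00548 = 113; it rises from 37.2.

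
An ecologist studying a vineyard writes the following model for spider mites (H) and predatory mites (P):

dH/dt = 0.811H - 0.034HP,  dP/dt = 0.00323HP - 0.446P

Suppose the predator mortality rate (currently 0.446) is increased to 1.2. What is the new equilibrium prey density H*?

At the interior fixed point, setting dP/dt = 0 with P > 0 fixes H* = (predator death rate)/(HP coefficient) — independent of the other coefficients.
With the change, H* = 1.2/0.00323 = 372; it rises from 138.

H* ≈ 372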